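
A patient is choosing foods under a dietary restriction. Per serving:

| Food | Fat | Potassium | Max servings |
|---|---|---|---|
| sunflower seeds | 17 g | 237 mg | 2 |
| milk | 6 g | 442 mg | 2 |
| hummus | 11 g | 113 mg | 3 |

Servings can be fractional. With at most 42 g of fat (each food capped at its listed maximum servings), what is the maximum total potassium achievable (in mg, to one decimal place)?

Potassium per g fat: milk 73.67, sunflower seeds 13.94, hummus 10.27.
Take 2 servings of milk: uses 12 g fat, +884.0 mg potassium (running total 884.0 mg).
Take 1.765 servings of sunflower seeds: uses 30 g fat, +418.2 mg potassium (running total 1302.2 mg).
Filling greedily by potassium-per-g fat is optimal for one linear limit, giving 1302.2 mg.

1302.2 mg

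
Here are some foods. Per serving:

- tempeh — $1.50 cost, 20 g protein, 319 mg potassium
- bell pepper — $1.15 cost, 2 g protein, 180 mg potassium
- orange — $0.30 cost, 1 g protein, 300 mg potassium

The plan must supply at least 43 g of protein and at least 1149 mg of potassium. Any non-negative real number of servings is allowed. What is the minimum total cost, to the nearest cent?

Compare the cost at each extreme point of the feasible region.
tempeh only: max(43/20, 1149/319) = 3.602 servings → $5.40.
bell pepper only: max(43/2, 1149/180) = 21.5 servings → $24.73.
orange only: max(43/1, 1149/300) = 43 servings → $12.90.
tempeh + bell pepper with both tight: 1.837 servings and 3.127 servings → $6.35.
tempeh + orange with both tight: 2.068 servings and 1.631 servings → $3.59.
bell pepper + orange: intersection lies outside the first quadrant.
Cheapest feasible corner: $3.59.

$3.59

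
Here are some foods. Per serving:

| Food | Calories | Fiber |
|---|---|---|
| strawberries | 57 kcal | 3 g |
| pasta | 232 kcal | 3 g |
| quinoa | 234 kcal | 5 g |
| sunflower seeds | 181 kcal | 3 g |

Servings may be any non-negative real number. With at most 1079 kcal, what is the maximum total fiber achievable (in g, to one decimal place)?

56.8 g

Fiber per kcal: strawberries 0.05263, quinoa 0.02137, sunflower seeds 0.01657, pasta 0.01293.
With no serving limits, spend the whole calories allowance on strawberries: 1079 kcal / 57 kcal × 3 g = 56.8 g.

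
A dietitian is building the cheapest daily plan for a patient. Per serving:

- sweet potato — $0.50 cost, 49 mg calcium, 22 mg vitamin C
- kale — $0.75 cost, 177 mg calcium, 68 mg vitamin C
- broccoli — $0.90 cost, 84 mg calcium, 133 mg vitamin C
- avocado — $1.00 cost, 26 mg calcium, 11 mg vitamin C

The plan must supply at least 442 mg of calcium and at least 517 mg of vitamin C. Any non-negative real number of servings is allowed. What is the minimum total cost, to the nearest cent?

$3.75

sweet potato only: max(442/49, 517/22) = 23.5 servings → $11.75.
kale only: max(442/177, 517/68) = 7.603 servings → $5.70.
broccoli only: max(442/84, 517/133) = 5.262 servings → $4.74.
avocado only: max(442/26, 517/11) = 47 servings → $47.00.
sweet potato + kale with both targets exact would need a negative amount; discard.
sweet potato + broccoli with both tight: 3.289 servings and 3.343 servings → $4.65.
sweet potato + avocado with both targets exact would need a negative amount; discard.
kale + broccoli with both tight: 0.8614 servings and 3.447 servings → $3.75.
kale + avocado: intersection lies outside the first quadrant.
broccoli + avocado with both tight: 3.386 servings and 6.061 servings → $9.11.
So the least-cost plan costs $3.75.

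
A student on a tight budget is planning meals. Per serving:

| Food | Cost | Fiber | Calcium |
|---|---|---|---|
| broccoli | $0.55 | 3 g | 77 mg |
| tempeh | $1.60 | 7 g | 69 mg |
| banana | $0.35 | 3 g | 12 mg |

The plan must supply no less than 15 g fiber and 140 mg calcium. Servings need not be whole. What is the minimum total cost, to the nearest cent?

$2.00

broccoli only: max(15/3, 140/77) = 5 servings → $2.75.
tempeh only: max(15/7, 140/69) = 2.143 servings → $3.43.
banana only: max(15/3, 140/12) = 11.67 servings → $4.08.
broccoli + tempeh with both targets exact would need a negative amount; discard.
broccoli + banana with both tight: 1.231 servings and 3.769 servings → $2.00.
tempeh + banana with both tight: 1.951 servings and 0.4472 servings → $3.28.
Cheapest feasible corner: $2.00.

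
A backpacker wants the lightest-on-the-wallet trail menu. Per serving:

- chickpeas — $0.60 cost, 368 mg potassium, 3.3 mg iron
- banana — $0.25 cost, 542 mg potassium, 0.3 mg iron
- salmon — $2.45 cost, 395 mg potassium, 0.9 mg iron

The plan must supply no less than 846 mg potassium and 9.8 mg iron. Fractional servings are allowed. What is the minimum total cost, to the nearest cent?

$1.78

Compare the cost at each extreme point of the feasible region.
chickpeas only: max(846/368, 9.8/3.3) = 2.97 servings → $1.78.
banana only: max(846/542, 9.8/0.3) = 32.67 servings → $8.17.
salmon only: max(846/395, 9.8/0.9) = 10.89 servings → $26.68.
chickpeas + banana: the both-tight solution has a negative serving — not a feasible corner.
chickpeas + salmon: intersection lies outside the first quadrant.
banana + salmon: the both-tight solution has a negative serving — not a feasible corner.
Cheapest feasible corner: $1.78.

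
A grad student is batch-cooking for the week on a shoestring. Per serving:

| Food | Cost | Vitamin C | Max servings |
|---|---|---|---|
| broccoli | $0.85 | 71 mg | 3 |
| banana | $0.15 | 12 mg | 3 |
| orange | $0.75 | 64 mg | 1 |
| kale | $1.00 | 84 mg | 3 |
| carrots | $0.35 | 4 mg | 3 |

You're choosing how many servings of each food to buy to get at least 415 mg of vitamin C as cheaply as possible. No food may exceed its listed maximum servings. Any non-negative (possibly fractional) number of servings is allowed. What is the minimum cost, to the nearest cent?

Cost per mg of vitamin C: orange $0.0117, kale $0.0119, broccoli $0.0120, banana $0.0125, carrots $0.0875.
Take 1 serving of orange: +64.0 mg vitamin C for $0.75 (total $0.75, still need 351.0 mg).
Take 3 servings of kale: +252.0 mg vitamin C for $3.00 (total $3.75, still need 99.0 mg).
Take 1.394 servings of broccoli: +99.0 mg vitamin C for $1.19 (total $4.94, still need 0.0 mg).
Greedy by cheapest-per-mg is optimal for a single linear constraint, so the minimum cost is $4.94.

$4.94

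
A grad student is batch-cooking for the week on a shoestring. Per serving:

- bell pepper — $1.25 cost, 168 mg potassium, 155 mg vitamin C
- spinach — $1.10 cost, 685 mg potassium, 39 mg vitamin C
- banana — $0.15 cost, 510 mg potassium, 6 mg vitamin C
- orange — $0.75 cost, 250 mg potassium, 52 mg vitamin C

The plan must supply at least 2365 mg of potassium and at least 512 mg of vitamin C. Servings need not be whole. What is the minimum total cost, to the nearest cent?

$4.49

At the optimum either one food covers both requirements or two foods hit both targets exactly; no other combination can be cheaper.
bell pepper only: max(2365/168, 512/155) = 14.08 servings → $17.60.
spinach only: max(2365/685, 512/39) = 13.13 servings → $14.44.
banana only: max(2365/510, 512/6) = 85.33 servings → $12.80.
orange only: max(2365/250, 512/52) = 9.846 servings → $7.38.
bell pepper + spinach with both tight: 2.595 servings and 2.816 servings → $6.34.
bell pepper + banana with both tight: 3.164 servings and 3.595 servings → $4.49.
bell pepper + orange with both tight: 0.1673 servings and 9.348 servings → $7.22.
spinach + banana: intersection lies outside the first quadrant.
spinach + orange with both targets exact would need a negative amount; discard.
banana + orange: intersection lies outside the first quadrant.
So the least-cost plan costs $4.49.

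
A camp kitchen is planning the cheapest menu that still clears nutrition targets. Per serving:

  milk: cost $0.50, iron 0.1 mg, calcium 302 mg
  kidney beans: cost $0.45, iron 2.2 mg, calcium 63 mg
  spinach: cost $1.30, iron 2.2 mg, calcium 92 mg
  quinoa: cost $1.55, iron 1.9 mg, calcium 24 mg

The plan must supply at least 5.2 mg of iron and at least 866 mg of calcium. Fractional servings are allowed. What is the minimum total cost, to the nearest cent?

$2.21

Two binding constraints pin down two serving amounts, so the optimal mix uses at most two foods. The candidates are each food alone (scaled to the tighter of iron/calcium) and each pair with both constraints tight.
milk only: max(5.2/0.1, 866/302) = 52 servings → $26.00.
kidney beans only: max(5.2/2.2, 866/63) = 13.75 servings → $6.19.
spinach only: max(5.2/2.2, 866/92) = 9.413 servings → $12.24.
quinoa only: max(5.2/1.9, 866/24) = 36.08 servings → $55.93.
milk + kidney beans with both tight: 2.397 servings and 2.255 servings → $2.21.
milk + spinach with both tight: 2.178 servings and 2.265 servings → $4.03.
milk + quinoa with both tight: 2.661 servings and 2.597 servings → $5.36.
kidney beans + spinach: intersection lies outside the first quadrant.
kidney beans + quinoa with both targets exact would need a negative amount; discard.
spinach + quinoa with both targets exact would need a negative amount; discard.
The minimum over all feasible corners is $2.21.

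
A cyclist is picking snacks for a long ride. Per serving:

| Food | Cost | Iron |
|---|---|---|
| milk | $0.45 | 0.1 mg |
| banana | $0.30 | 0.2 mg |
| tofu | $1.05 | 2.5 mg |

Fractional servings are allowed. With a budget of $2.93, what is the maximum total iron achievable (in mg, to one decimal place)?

Iron per dollar: tofu 2.381, banana 0.6667, milk 0.2222.
With no serving limits, spend the whole cost allowance on tofu: $2.93 / $1.05 × 2.5 mg = 7.0 mg.

7.0 mg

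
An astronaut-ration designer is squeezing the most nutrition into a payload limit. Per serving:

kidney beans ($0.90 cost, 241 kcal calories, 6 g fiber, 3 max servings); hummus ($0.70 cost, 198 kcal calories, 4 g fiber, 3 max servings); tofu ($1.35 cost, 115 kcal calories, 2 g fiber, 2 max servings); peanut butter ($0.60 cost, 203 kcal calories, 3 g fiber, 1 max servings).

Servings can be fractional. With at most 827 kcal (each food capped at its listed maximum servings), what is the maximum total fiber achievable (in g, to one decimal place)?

Fiber per kcal: kidney beans 0.0249, hummus 0.0202, tofu 0.01739, peanut butter 0.01478.
Take 3 servings of kidney beans: uses 723 kcal, +18.0 g fiber (running total 18.0 g).
Take 0.5253 servings of hummus: uses 104 kcal, +2.1 g fiber (running total 20.1 g).
Greedy by best ratio exhausts the calories allowance optimally: 20.1 g.

20.1 g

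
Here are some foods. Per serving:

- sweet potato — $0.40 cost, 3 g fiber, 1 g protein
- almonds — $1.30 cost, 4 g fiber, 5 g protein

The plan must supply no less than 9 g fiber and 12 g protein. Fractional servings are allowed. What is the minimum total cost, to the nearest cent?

sweet potato only: max(9/3, 12/1) = 12 servings → $4.80.
almonds only: max(9/4, 12/5) = 2.4 servings → $3.12.
sweet potato + almonds: the both-tight solution has a negative serving — not a feasible corner.
The minimum over all feasible corners is $3.12.

$3.12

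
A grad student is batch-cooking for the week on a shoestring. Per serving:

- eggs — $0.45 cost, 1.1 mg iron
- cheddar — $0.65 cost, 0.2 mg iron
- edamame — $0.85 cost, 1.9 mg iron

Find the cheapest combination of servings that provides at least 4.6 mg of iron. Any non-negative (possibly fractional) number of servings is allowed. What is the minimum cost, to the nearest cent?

Cost per mg of iron: eggs $0.4091, edamame $0.4474, cheddar $3.2500.
With no serving limits, use only eggs: 4.6 mg / 1.1 mg = 4.182 servings × $0.45 = $1.88.

$1.88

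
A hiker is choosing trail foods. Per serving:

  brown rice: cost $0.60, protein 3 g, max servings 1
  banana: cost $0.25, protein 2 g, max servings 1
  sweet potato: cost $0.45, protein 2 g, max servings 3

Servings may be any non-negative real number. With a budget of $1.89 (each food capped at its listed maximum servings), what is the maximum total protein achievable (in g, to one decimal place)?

9.6 g

Protein per dollar: banana 8, brown rice 5, sweet potato 4.444.
Take 1 serving of banana: spends $0.25, +2.0 g protein (running total 2.0 g).
Take 1 serving of brown rice: spends $0.60, +3.0 g protein (running total 5.0 g).
Take 2.311 servings of sweet potato: spends $1.04, +4.6 g protein (running total 9.6 g).
Filling greedily by protein-per-dollar is optimal for one linear limit, giving 9.6 g.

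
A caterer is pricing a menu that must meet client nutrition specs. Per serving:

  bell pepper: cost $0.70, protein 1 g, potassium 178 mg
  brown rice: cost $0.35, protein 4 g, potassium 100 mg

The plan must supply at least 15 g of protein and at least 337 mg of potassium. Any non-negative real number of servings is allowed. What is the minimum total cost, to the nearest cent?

$1.31

Check every corner: each single food scaled to meet both minima, and each pair solved so both constraints bind.
bell pepper only: max(15/1, 337/178) = 15 servings → $10.50.
brown rice only: max(15/4, 337/100) = 3.75 servings → $1.31.
bell pepper + brown rice: intersection lies outside the first quadrant.
So the least-cost plan costs $1.31.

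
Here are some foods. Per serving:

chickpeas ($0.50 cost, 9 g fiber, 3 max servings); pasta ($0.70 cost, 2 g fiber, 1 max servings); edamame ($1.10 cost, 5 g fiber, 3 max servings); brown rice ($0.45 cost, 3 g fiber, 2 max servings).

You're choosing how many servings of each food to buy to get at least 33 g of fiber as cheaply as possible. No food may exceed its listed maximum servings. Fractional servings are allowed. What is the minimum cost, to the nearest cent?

Cost per g of fiber: chickpeas $0.0556, brown rice $0.1500, edamame $0.2200, pasta $0.3500.
Take 3 servings of chickpeas: +27.0 g fiber for $1.50 (total $1.50, still need 6.0 g).
Take 2 servings of brown rice: +6.0 g fiber for $0.90 (total $2.40, still need 0.0 g).
Greedy by cheapest-per-g is optimal for a single linear constraint, so the minimum cost is $2.40.

$2.40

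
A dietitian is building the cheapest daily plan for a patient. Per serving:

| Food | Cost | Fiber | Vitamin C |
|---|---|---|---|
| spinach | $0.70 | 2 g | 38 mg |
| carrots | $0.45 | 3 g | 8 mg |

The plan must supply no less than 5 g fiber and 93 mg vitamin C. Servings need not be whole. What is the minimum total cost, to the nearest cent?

$1.73

spinach only: max(5/2, 93/38) = 2.5 servings → $1.75.
carrots only: max(5/3, 93/8) = 11.62 servings → $5.23.
spinach + carrots with both tight: 2.439 servings and 0.04082 servings → $1.73.
The minimum over all feasible corners is $1.73.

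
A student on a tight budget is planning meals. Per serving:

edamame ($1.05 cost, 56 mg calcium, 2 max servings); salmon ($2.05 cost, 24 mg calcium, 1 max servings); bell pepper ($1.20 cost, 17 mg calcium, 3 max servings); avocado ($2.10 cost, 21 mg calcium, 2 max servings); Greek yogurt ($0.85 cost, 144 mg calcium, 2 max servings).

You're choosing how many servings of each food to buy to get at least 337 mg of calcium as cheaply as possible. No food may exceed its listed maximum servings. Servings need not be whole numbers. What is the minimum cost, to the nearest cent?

$2.62

Cost per mg of calcium: Greek yogurt $0.0059, edamame $0.0187, bell pepper $0.0706, salmon $0.0854, avocado $0.1000.
Take 2 servings of Greek yogurt: +288.0 mg calcium for $1.70 (total $1.70, still need 49.0 mg).
Take 0.875 servings of edamame: +49.0 mg calcium for $0.92 (total $2.62, still need 0.0 mg).
Filling from the cheapest source first is optimal under one linear minimum: $2.62.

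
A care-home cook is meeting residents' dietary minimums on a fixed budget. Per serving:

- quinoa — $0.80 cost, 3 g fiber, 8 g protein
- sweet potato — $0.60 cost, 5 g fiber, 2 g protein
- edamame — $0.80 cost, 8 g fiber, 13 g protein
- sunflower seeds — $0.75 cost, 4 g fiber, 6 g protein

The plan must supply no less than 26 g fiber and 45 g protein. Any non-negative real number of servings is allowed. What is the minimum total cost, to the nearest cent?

The cheapest plan sits at a corner of the feasible region — with two constraints it uses at most two foods.
quinoa only: max(26/3, 45/8) = 8.667 servings → $6.93.
sweet potato only: max(26/5, 45/2) = 22.5 servings → $13.50.
edamame only: max(26/8, 45/13) = 3.462 servings → $2.77.
sunflower seeds only: max(26/4, 45/6) = 7.5 servings → $5.62.
quinoa + sweet potato with both tight: 5.088 servings and 2.147 servings → $5.36.
quinoa + edamame with both tight: 0.88 servings and 2.92 servings → $3.04.
quinoa + sunflower seeds with both tight: 1.714 servings and 5.214 servings → $5.28.
sweet potato + edamame: intersection lies outside the first quadrant.
sweet potato + sunflower seeds with both targets exact would need a negative amount; discard.
edamame + sunflower seeds: intersection lies outside the first quadrant.
Cheapest feasible corner: $2.77.

$2.77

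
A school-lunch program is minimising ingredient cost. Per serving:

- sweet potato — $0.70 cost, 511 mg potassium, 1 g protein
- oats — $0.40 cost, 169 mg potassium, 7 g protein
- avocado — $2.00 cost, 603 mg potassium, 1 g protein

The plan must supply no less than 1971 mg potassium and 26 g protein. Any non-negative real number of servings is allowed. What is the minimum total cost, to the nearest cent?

At the optimum either one food covers both requirements or two foods hit both targets exactly; no other combination can be cheaper.
sweet potato only: max(1971/511, 26/1) = 26 servings → $18.20.
oats only: max(1971/169, 26/7) = 11.66 servings → $4.67.
avocado only: max(1971/603, 26/1) = 26 servings → $52.00.
sweet potato + oats with both tight: 2.759 servings and 3.32 servings → $3.26.
sweet potato + avocado with both targets exact would need a negative amount; discard.
oats + avocado with both tight: 3.383 servings and 2.321 servings → $5.99.
So the least-cost plan costs $3.26.

$3.26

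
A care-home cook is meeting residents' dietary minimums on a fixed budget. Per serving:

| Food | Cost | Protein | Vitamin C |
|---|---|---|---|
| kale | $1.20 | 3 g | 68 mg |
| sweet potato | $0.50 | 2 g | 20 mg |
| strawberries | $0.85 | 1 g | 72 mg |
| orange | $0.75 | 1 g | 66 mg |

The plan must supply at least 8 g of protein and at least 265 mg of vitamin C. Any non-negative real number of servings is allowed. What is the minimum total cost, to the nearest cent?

kale only: max(8/3, 265/68) = 3.897 servings → $4.68.
sweet potato only: max(8/2, 265/20) = 13.25 servings → $6.62.
strawberries only: max(8/1, 265/72) = 8 servings → $6.80.
orange only: max(8/1, 265/66) = 8 servings → $6.00.
kale + sweet potato: intersection lies outside the first quadrant.
kale + strawberries with both tight: 2.101 servings and 1.696 servings → $3.96.
kale + orange with both tight: 2.023 servings and 1.931 servings → $3.88.
sweet potato + strawberries with both tight: 2.508 servings and 2.984 servings → $3.79.
sweet potato + orange with both tight: 2.348 servings and 3.304 servings → $3.65.
strawberries + orange with both targets exact would need a negative amount; discard.
The minimum over all feasible corners is $3.65.

$3.65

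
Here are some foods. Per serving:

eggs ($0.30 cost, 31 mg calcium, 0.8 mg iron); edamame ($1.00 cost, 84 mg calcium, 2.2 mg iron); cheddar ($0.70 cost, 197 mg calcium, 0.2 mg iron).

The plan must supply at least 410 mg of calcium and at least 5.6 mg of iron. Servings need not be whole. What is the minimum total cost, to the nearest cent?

Check every corner: each single food scaled to meet both minima, and each pair solved so both constraints bind.
eggs only: max(410/31, 5.6/0.8) = 13.23 servings → $3.97.
edamame only: max(410/84, 5.6/2.2) = 4.881 servings → $4.88.
cheddar only: max(410/197, 5.6/0.2) = 28 servings → $19.60.
eggs + edamame with both targets exact would need a negative amount; discard.
eggs + cheddar with both tight: 6.745 servings and 1.02 servings → $2.74.
edamame + cheddar with both tight: 2.451 servings and 1.036 servings → $3.18.
So the least-cost plan costs $2.74.

$2.74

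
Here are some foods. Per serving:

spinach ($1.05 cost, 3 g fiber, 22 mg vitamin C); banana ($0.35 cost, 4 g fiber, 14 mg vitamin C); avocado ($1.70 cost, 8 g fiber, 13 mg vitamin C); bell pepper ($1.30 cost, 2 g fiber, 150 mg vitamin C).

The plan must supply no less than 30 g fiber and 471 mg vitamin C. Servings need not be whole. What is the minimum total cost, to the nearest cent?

With two linear requirements the optimum uses one or two foods; enumerate the corners.
spinach only: max(30/3, 471/22) = 21.41 servings → $22.48.
banana only: max(30/4, 471/14) = 33.64 servings → $11.78.
avocado only: max(30/8, 471/13) = 36.23 servings → $61.59.
bell pepper only: max(30/2, 471/150) = 15 servings → $19.50.
spinach + banana: the both-tight solution has a negative serving — not a feasible corner.
spinach + avocado: intersection lies outside the first quadrant.
spinach + bell pepper with both tight: 8.764 servings and 1.855 servings → $11.61.
banana + avocado: the both-tight solution has a negative serving — not a feasible corner.
banana + bell pepper with both tight: 6.22 servings and 2.559 servings → $5.50.
avocado + bell pepper with both tight: 3.031 servings and 2.877 servings → $8.89.
Cheapest feasible corner: $5.50.

$5.50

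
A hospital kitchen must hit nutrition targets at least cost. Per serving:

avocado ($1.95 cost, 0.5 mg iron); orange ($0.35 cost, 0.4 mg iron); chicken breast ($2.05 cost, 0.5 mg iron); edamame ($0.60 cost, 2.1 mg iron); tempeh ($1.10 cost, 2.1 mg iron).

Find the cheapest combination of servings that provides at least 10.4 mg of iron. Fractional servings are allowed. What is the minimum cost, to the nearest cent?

$2.97

Cost per mg of iron: edamame $0.2857, tempeh $0.5238, orange $0.8750, avocado $3.9000, chicken breast $4.1000.
With no serving limits, use only edamame: 10.4 mg / 2.1 mg = 4.952 servings × $0.60 = $2.97.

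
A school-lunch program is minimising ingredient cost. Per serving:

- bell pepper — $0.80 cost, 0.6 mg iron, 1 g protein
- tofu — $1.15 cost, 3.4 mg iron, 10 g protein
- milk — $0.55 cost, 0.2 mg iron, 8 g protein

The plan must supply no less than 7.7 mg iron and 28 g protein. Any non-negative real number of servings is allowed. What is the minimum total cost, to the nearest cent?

$2.95

Compare the cost at each extreme point of the feasible region.
bell pepper only: max(7.7/0.6, 28/1) = 28 servings → $22.40.
tofu only: max(7.7/3.4, 28/10) = 2.8 servings → $3.22.
milk only: max(7.7/0.2, 28/8) = 38.5 servings → $21.18.
bell pepper + tofu with both targets exact would need a negative amount; discard.
bell pepper + milk with both tight: 12.17 servings and 1.978 servings → $10.83.
tofu + milk with both tight: 2.222 servings and 0.7222 servings → $2.95.
Cheapest feasible corner: $2.95.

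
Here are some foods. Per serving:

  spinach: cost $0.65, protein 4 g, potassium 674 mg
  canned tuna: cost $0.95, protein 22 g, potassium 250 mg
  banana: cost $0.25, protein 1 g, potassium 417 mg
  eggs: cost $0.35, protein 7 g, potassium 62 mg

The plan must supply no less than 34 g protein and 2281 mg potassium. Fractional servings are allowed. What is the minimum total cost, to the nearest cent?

At the optimum either one food covers both requirements or two foods hit both targets exactly; no other combination can be cheaper.
spinach only: max(34/4, 2281/674) = 8.5 servings → $5.53.
canned tuna only: max(34/22, 2281/250) = 9.124 servings → $8.67.
banana only: max(34/1, 2281/417) = 34 servings → $8.50.
eggs only: max(34/7, 2281/62) = 36.79 servings → $12.88.
spinach + canned tuna with both tight: 3.014 servings and 0.9974 servings → $2.91.
spinach + banana with both targets exact would need a negative amount; discard.
spinach + eggs with both tight: 3.1 servings and 3.085 servings → $3.10.
canned tuna + banana with both tight: 1.333 servings and 4.671 servings → $2.43.
canned tuna + eggs: the both-tight solution has a negative serving — not a feasible corner.
banana + eggs with both tight: 4.851 servings and 4.164 servings → $2.67.
Cheapest feasible corner: $2.43.

$2.43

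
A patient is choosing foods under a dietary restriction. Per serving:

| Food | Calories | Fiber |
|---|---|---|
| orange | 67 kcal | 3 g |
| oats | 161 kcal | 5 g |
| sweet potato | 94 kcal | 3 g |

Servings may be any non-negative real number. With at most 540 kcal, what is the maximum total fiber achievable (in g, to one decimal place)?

Fiber per kcal: orange 0.04478, sweet potato 0.03191, oats 0.03106.
With no serving limits, spend the whole calories allowance on orange: 540 kcal / 67 kcal × 3 g = 24.2 g.

24.2 g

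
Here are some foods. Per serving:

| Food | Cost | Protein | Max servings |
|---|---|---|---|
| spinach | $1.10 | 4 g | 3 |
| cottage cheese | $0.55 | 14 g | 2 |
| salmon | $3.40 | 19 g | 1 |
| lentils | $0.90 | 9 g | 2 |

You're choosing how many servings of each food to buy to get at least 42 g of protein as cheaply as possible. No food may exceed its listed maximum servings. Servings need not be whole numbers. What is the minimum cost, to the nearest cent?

Cost per g of protein: cottage cheese $0.0393, lentils $0.1000, salmon $0.1789, spinach $0.2750.
Take 2 servings of cottage cheese: +28.0 g protein for $1.10 (total $1.10, still need 14.0 g).
Take 1.556 servings of lentils: +14.0 g protein for $1.40 (total $2.50, still need 0.0 g).
Greedy by cheapest-per-g is optimal for a single linear constraint, so the minimum cost is $2.50.

$2.50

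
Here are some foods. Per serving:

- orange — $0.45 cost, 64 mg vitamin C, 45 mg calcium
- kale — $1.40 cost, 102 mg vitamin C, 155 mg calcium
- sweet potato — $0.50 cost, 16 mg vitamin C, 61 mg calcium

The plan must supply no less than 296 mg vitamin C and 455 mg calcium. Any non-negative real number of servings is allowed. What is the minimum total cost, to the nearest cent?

For a min-cost LP with two ≥-constraints, a basic feasible solution has at most two positive variables.
orange only: max(296/64, 455/45) = 10.11 servings → $4.55.
kale only: max(296/102, 455/155) = 2.935 servings → $4.11.
sweet potato only: max(296/16, 455/61) = 18.5 servings → $9.25.
orange + kale with both targets exact would need a negative amount; discard.
orange + sweet potato with both tight: 3.384 servings and 4.962 servings → $4.00.
kale + sweet potato with both tight: 2.88 servings and 0.1416 servings → $4.10.
Cheapest feasible corner: $4.00.

$4.00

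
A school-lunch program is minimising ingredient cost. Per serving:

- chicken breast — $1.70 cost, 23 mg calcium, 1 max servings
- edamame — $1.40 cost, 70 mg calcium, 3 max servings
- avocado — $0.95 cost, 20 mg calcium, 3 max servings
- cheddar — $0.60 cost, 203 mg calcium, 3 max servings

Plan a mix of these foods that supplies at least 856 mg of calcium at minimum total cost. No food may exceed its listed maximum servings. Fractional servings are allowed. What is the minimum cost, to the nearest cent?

Cost per mg of calcium: cheddar $0.0030, edamame $0.0200, avocado $0.0475, chicken breast $0.0739.
Take 3 servings of cheddar: +609.0 mg calcium for $1.80 (total $1.80, still need 247.0 mg).
Take 3 servings of edamame: +210.0 mg calcium for $4.20 (total $6.00, still need 37.0 mg).
Take 1.85 servings of avocado: +37.0 mg calcium for $1.76 (total $7.76, still need 0.0 mg).
Filling from the cheapest source first is optimal under one linear minimum: $7.76.

$7.76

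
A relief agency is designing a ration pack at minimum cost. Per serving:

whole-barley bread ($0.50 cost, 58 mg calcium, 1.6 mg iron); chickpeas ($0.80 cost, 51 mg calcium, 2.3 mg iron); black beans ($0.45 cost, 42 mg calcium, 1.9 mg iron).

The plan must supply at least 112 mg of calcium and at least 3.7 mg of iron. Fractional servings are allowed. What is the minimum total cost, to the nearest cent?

$1.04

This is a tiny linear program; its minimum lies at a vertex of the feasible set. List the vertices and price them.
whole-barley bread only: max(112/58, 3.7/1.6) = 2.312 servings → $1.16.
chickpeas only: max(112/51, 3.7/2.3) = 2.196 servings → $1.76.
black beans only: max(112/42, 3.7/1.9) = 2.667 servings → $1.20.
whole-barley bread + chickpeas with both tight: 1.33 servings and 0.6834 servings → $1.21.
whole-barley bread + black beans with both tight: 1.335 servings and 0.8233 servings → $1.04.
chickpeas + black beans: the both-tight solution has a negative serving — not a feasible corner.
So the least-cost plan costs $1.04.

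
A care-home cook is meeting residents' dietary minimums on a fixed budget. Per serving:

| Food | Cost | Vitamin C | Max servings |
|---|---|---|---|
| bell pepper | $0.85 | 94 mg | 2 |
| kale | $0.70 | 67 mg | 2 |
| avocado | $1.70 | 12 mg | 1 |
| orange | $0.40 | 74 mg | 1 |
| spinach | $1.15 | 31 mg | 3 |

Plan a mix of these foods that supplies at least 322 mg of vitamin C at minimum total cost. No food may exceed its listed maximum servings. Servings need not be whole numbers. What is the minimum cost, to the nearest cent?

$2.73

Cost per mg of vitamin C: orange $0.0054, bell pepper $0.0090, kale $0.0104, spinach $0.0371, avocado $0.1417.
Take 1 serving of orange: +74.0 mg vitamin C for $0.40 (total $0.40, still need 248.0 mg).
Take 2 servings of bell pepper: +188.0 mg vitamin C for $1.70 (total $2.10, still need 60.0 mg).
Take 0.8955 servings of kale: +60.0 mg vitamin C for $0.63 (total $2.73, still need 0.0 mg).
Filling from the cheapest source first is optimal under one linear minimum: $2.73.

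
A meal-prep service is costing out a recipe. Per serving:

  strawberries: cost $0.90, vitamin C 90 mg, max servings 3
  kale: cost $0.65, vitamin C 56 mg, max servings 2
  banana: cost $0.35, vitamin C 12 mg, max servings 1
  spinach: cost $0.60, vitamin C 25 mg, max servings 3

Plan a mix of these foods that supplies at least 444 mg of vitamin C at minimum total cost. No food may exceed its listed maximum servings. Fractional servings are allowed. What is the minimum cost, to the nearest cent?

Cost per mg of vitamin C: strawberries $0.0100, kale $0.0116, spinach $0.0240, banana $0.0292.
Take 3 servings of strawberries: +270.0 mg vitamin C for $2.70 (total $2.70, still need 174.0 mg).
Take 2 servings of kale: +112.0 mg vitamin C for $1.30 (total $4.00, still need 62.0 mg).
Take 2.48 servings of spinach: +62.0 mg vitamin C for $1.49 (total $5.49, still need 0.0 mg).
Filling from the cheapest source first is optimal under one linear minimum: $5.49.

$5.49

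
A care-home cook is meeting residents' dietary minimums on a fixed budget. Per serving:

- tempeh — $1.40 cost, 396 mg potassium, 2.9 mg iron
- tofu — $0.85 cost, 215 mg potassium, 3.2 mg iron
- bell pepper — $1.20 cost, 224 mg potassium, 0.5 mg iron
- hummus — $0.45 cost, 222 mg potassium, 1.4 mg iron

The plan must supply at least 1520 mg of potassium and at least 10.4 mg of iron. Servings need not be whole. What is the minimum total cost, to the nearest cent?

At the optimum either one food covers both requirements or two foods hit both targets exactly; no other combination can be cheaper.
tempeh only: max(1520/396, 10.4/2.9) = 3.838 servings → $5.37.
tofu only: max(1520/215, 10.4/3.2) = 7.07 servings → $6.01.
bell pepper only: max(1520/224, 10.4/0.5) = 20.8 servings → $24.96.
hummus only: max(1520/222, 10.4/1.4) = 7.429 servings → $3.34.
tempeh + tofu: intersection lies outside the first quadrant.
tempeh + bell pepper with both tight: 3.476 servings and 0.6413 servings → $5.64.
tempeh + hummus with both tight: 2.022 servings and 3.239 servings → $4.29.
tofu + bell pepper with both tight: 2.576 servings and 4.313 servings → $7.37.
tofu + hummus with both tight: 0.4416 servings and 6.419 servings → $3.26.
bell pepper + hummus with both targets exact would need a negative amount; discard.
So the least-cost plan costs $3.26.

$3.26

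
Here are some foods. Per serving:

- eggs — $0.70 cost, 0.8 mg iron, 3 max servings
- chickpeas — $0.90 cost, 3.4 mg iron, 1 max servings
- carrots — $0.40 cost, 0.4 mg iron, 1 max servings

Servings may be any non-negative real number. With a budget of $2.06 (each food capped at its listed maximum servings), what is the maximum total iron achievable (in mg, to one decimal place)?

4.7 mg

Iron per dollar: chickpeas 3.778, eggs 1.143, carrots 1.
Take 1 serving of chickpeas: spends $0.90, +3.4 mg iron (running total 3.4 mg).
Take 1.657 servings of eggs: spends $1.16, +1.3 mg iron (running total 4.7 mg).
Filling greedily by iron-per-dollar is optimal for one linear limit, giving 4.7 mg.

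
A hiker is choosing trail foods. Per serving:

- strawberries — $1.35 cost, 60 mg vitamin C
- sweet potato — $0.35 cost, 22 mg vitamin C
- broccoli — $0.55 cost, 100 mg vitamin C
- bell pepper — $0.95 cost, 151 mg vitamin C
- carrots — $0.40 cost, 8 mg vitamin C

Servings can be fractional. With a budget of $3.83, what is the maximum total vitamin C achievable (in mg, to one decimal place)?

Vitamin C per dollar: broccoli 181.8, bell pepper 158.9, sweet potato 62.86, strawberries 44.44, carrots 20.
With no serving limits, spend the whole cost allowance on broccoli: $3.83 / $0.55 × 100 mg = 696.4 mg.

696.4 mg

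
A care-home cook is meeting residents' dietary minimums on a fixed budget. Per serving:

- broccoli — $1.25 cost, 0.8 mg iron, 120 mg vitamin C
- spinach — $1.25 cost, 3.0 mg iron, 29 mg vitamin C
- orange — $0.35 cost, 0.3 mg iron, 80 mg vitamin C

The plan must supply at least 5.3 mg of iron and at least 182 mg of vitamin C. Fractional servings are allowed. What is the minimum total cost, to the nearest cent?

This is a tiny linear program; its minimum lies at a vertex of the feasible set. List the vertices and price them.
broccoli only: max(5.3/0.8, 182/120) = 6.625 servings → $8.28.
spinach only: max(5.3/3.0, 182/29) = 6.276 servings → $7.84.
orange only: max(5.3/0.3, 182/80) = 17.67 servings → $6.18.
broccoli + spinach with both tight: 1.165 servings and 1.456 servings → $3.28.
broccoli + orange: the both-tight solution has a negative serving — not a feasible corner.
spinach + orange with both tight: 1.597 servings and 1.696 servings → $2.59.
The minimum over all feasible corners is $2.59.

$2.59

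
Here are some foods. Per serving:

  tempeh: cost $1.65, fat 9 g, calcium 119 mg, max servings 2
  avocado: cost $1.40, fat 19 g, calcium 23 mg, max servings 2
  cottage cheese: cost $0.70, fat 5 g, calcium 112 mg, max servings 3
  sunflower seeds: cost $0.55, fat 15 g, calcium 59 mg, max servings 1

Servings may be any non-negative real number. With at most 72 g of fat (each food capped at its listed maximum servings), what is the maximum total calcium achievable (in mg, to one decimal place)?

Calcium per g fat: cottage cheese 22.4, tempeh 13.22, sunflower seeds 3.933, avocado 1.211.
Take 3 servings of cottage cheese: uses 15 g fat, +336.0 mg calcium (running total 336.0 mg).
Take 2 servings of tempeh: uses 18 g fat, +238.0 mg calcium (running total 574.0 mg).
Take 1 serving of sunflower seeds: uses 15 g fat, +59.0 mg calcium (running total 633.0 mg).
Take 1.263 servings of avocado: uses 24 g fat, +29.1 mg calcium (running total 662.1 mg).
Greedy by best ratio exhausts the fat allowance optimally: 662.1 mg.

662.1 mg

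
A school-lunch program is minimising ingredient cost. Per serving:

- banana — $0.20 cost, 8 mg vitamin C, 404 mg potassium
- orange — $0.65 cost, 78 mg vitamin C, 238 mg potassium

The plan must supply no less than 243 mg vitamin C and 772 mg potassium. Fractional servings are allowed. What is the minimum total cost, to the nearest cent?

$2.04

Two binding constraints pin down two serving amounts, so the optimal mix uses at most two foods. The candidates are each food alone (scaled to the tighter of vitamin C/potassium) and each pair with both constraints tight.
banana only: max(243/8, 772/404) = 30.38 servings → $6.08.
orange only: max(243/78, 772/238) = 3.244 servings → $2.11.
banana + orange with both tight: 0.08045 servings and 3.107 servings → $2.04.
Cheapest feasible corner: $2.04.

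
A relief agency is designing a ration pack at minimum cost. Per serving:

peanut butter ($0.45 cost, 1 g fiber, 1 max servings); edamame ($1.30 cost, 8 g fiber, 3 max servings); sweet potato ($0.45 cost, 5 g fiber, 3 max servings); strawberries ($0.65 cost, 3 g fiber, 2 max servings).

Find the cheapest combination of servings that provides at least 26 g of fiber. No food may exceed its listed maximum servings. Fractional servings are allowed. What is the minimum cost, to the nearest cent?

Cost per g of fiber: sweet potato $0.0900, edamame $0.1625, strawberries $0.2167, peanut butter $0.4500.
Take 3 servings of sweet potato: +15.0 g fiber for $1.35 (total $1.35, still need 11.0 g).
Take 1.375 servings of edamame: +11.0 g fiber for $1.79 (total $3.14, still need 0.0 g).
Greedy by cheapest-per-g is optimal for a single linear constraint, so the minimum cost is $3.14.

$3.14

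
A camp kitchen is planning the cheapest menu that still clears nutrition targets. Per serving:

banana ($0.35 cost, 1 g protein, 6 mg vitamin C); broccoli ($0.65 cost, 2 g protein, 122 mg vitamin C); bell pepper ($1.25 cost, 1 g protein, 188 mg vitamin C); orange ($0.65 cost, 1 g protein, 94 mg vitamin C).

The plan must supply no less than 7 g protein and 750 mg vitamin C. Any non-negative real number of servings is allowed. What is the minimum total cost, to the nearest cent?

$4.00

Two binding constraints pin down two serving amounts, so the optimal mix uses at most two foods. The candidates are each food alone (scaled to the tighter of protein/vitamin C) and each pair with both constraints tight.
banana only: max(7/1, 750/6) = 125 servings → $43.75.
broccoli only: max(7/2, 750/122) = 6.148 servings → $4.00.
bell pepper only: max(7/1, 750/188) = 7 servings → $8.75.
orange only: max(7/1, 750/94) = 7.979 servings → $5.19.
banana + broccoli with both targets exact would need a negative amount; discard.
banana + bell pepper with both tight: 3.11 servings and 3.89 servings → $5.95.
banana + orange: the both-tight solution has a negative serving — not a feasible corner.
broccoli + bell pepper with both tight: 2.228 servings and 2.543 servings → $4.63.
broccoli + orange: intersection lies outside the first quadrant.
bell pepper + orange with both tight: 0.9787 servings and 6.021 servings → $5.14.
So the least-cost plan costs $4.00.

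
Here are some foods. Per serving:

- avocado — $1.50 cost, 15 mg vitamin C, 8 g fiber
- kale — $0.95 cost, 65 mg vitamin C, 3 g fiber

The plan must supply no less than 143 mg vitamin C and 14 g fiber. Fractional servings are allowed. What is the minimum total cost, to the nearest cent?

$3.39

Compare the cost at each extreme point of the feasible region.
avocado only: max(143/15, 14/8) = 9.533 servings → $14.30.
kale only: max(143/65, 14/3) = 4.667 servings → $4.43.
avocado + kale with both tight: 1.013 servings and 1.966 servings → $3.39.
The minimum over all feasible corners is $3.39.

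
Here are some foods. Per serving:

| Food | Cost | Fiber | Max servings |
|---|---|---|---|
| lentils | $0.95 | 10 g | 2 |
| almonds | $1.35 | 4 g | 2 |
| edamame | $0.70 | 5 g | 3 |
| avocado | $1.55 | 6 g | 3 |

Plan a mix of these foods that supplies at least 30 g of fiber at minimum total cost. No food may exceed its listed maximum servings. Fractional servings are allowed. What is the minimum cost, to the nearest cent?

$3.30

Cost per g of fiber: lentils $0.0950, edamame $0.1400, avocado $0.2583, almonds $0.3375.
Take 2 servings of lentils: +20.0 g fiber for $1.90 (total $1.90, still need 10.0 g).
Take 2 servings of edamame: +10.0 g fiber for $1.40 (total $3.30, still need 0.0 g).
Filling from the cheapest source first is optimal under one linear minimum: $3.30.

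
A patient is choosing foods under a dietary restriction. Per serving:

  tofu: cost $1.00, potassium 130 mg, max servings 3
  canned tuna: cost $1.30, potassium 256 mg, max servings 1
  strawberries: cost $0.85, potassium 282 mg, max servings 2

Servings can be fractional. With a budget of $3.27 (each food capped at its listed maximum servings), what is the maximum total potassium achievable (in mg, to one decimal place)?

Potassium per dollar: strawberries 331.8, canned tuna 196.9, tofu 130.
Take 2 servings of strawberries: spends $1.70, +564.0 mg potassium (running total 564.0 mg).
Take 1 serving of canned tuna: spends $1.30, +256.0 mg potassium (running total 820.0 mg).
Take 0.27 servings of tofu: spends $0.27, +35.1 mg potassium (running total 855.1 mg).
Greedy by best ratio exhausts the cost allowance optimally: 855.1 mg.

855.1 mg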